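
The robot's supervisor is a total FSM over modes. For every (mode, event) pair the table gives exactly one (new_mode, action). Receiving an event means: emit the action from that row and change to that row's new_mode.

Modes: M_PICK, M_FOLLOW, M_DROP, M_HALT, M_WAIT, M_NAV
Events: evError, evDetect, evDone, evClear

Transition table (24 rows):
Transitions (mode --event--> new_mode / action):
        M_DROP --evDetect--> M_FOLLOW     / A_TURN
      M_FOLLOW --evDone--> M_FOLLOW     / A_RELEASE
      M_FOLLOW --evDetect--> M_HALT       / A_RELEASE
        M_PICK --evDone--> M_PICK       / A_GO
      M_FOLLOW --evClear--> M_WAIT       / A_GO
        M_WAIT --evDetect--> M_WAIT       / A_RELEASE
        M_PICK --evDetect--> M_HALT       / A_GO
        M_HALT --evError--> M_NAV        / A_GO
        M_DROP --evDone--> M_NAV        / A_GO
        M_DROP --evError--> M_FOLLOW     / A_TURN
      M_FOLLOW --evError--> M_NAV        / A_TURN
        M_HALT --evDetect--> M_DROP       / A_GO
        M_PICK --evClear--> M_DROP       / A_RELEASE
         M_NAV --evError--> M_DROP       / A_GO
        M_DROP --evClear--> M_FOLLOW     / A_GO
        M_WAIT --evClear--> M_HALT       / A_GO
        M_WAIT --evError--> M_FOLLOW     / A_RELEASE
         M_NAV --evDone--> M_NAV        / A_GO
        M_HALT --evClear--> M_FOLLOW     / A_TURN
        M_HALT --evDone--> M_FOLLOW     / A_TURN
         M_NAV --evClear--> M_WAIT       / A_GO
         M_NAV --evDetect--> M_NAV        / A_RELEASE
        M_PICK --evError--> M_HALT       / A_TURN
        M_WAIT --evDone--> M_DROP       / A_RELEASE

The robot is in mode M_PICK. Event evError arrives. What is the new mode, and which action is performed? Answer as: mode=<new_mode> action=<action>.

mode=M_HALT action=A_TURN

current mode = M_PICK; filter table to that mode:
  (M_PICK, evDone) → (M_PICK, A_GO)
  (M_PICK, evDetect) → (M_HALT, A_GO)
  (M_PICK, evClear) → (M_DROP, A_RELEASE)
  (M_PICK, evError) → (M_HALT, A_TURN)  ← event matches
event = evError selects (M_HALT, A_TURN)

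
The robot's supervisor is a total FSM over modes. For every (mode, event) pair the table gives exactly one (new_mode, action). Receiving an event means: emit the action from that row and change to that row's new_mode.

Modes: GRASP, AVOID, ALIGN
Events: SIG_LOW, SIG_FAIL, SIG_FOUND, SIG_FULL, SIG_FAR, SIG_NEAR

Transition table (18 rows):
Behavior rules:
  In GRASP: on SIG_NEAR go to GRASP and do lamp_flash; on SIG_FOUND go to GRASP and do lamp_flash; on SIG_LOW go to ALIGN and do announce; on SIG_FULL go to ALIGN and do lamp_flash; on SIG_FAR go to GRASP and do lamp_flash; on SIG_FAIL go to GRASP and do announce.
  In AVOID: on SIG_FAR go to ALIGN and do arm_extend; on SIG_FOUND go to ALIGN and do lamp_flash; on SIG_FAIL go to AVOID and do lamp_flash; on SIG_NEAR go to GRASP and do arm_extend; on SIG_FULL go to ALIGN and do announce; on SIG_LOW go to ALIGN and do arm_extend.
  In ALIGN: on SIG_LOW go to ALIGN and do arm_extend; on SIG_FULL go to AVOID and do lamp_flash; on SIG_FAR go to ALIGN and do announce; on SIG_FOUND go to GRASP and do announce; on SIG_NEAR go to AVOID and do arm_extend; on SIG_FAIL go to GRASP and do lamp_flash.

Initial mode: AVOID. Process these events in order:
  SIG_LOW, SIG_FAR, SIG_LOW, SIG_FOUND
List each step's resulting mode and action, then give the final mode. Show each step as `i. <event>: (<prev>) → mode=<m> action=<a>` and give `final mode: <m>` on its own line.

1. SIG_LOW: (AVOID) → mode=ALIGN action=arm_extend
2. SIG_FAR: (ALIGN) → mode=ALIGN action=announce
3. SIG_LOW: (ALIGN) → mode=ALIGN action=arm_extend
4. SIG_FOUND: (ALIGN) → mode=GRASP action=announce

final mode: GRASP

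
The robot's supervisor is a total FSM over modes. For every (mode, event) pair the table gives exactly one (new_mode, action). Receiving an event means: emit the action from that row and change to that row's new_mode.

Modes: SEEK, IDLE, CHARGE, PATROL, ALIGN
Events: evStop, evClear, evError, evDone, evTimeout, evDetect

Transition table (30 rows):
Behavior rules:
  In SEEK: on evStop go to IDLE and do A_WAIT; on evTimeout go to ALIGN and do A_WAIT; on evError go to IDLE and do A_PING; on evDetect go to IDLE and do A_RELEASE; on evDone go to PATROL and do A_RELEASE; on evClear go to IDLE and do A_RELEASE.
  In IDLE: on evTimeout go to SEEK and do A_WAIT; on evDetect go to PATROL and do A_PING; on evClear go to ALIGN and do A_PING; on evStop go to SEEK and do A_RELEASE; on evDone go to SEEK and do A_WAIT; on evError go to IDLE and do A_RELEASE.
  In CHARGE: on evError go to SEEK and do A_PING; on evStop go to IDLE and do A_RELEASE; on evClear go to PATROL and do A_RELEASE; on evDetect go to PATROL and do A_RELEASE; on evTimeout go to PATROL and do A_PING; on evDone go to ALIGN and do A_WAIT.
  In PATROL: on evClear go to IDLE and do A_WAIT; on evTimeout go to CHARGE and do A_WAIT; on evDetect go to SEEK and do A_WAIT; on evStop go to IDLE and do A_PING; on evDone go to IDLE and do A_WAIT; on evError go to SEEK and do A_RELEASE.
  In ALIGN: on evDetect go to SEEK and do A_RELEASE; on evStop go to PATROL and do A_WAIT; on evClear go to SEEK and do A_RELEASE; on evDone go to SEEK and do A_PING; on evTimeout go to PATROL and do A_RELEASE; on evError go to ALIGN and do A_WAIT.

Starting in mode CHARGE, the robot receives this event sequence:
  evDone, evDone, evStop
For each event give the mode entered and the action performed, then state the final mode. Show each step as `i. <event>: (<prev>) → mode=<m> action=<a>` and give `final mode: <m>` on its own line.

final mode: IDLE

1. evDone: (CHARGE) → mode=ALIGN action=A_WAIT
2. evDone: (ALIGN) → mode=SEEK action=A_PING
3. evStop: (SEEK) → mode=IDLE action=A_WAIT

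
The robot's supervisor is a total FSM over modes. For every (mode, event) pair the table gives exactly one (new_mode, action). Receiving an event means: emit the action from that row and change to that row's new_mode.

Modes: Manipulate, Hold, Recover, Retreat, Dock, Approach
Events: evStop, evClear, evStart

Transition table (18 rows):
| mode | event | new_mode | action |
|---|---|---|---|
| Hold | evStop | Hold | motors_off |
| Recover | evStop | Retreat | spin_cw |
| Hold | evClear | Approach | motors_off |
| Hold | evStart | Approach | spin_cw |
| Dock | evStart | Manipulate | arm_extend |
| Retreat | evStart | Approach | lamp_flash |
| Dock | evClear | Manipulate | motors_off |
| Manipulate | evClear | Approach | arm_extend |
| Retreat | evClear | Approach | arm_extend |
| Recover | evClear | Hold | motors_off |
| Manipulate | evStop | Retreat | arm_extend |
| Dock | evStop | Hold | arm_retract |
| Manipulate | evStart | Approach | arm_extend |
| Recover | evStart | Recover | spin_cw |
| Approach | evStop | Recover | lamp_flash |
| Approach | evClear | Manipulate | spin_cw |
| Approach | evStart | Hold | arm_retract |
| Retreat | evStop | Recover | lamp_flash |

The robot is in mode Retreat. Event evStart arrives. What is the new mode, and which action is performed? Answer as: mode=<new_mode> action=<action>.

current mode = Retreat; filter table to that mode:
  (Retreat, evStart) → (Approach, lamp_flash)  ← event matches
  (Retreat, evClear) → (Approach, arm_extend)
  (Retreat, evStop) → (Recover, lamp_flash)
event = evStart selects (Approach, lamp_flash)

mode=Approach action=lamp_flash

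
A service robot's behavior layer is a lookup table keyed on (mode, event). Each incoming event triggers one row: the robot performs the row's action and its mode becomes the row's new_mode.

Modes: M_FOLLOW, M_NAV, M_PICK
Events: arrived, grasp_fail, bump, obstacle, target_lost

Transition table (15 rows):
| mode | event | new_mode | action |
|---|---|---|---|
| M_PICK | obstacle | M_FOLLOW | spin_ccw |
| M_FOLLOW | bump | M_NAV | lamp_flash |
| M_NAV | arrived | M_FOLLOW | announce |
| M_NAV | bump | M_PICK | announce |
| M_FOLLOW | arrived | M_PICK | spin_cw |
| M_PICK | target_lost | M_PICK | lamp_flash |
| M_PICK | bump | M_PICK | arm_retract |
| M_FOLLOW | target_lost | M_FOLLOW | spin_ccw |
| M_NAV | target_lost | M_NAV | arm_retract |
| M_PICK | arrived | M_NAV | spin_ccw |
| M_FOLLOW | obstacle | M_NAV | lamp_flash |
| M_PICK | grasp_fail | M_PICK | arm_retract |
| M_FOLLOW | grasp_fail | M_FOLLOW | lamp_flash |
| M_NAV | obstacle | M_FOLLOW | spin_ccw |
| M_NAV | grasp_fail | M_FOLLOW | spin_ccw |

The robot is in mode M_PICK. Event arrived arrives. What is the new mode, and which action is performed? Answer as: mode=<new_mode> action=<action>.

current mode = M_PICK; filter table to that mode:
  (M_PICK, obstacle) → (M_FOLLOW, spin_ccw)
  (M_PICK, target_lost) → (M_PICK, lamp_flash)
  (M_PICK, bump) → (M_PICK, arm_retract)
  (M_PICK, arrived) → (M_NAV, spin_ccw)  ← event matches
  (M_PICK, grasp_fail) → (M_PICK, arm_retract)
event = arrived selects (M_NAV, spin_ccw)

mode=M_NAV action=spin_ccw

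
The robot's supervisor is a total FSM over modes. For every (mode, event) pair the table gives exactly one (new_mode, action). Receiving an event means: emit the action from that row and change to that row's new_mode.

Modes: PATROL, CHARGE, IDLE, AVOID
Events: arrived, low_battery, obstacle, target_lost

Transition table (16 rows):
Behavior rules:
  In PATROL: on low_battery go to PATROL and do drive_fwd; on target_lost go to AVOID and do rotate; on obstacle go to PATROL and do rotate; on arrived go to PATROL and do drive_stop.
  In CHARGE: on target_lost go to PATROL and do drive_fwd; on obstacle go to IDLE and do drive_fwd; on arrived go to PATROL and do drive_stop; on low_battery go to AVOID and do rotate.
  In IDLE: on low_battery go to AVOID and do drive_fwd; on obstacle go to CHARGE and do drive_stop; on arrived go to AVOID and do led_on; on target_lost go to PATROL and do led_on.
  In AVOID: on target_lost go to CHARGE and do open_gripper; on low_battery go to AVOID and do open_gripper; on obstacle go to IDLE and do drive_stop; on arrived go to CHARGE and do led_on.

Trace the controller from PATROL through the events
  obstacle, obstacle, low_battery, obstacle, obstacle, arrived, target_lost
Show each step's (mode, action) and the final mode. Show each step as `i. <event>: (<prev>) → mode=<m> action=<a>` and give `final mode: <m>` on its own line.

1. obstacle: (PATROL) → mode=PATROL action=rotate
2. obstacle: (PATROL) → mode=PATROL action=rotate
3. low_battery: (PATROL) → mode=PATROL action=drive_fwd
4. obstacle: (PATROL) → mode=PATROL action=rotate
5. obstacle: (PATROL) → mode=PATROL action=rotate
6. arrived: (PATROL) → mode=PATROL action=drive_stop
7. target_lost: (PATROL) → mode=AVOID action=rotate

final mode: AVOID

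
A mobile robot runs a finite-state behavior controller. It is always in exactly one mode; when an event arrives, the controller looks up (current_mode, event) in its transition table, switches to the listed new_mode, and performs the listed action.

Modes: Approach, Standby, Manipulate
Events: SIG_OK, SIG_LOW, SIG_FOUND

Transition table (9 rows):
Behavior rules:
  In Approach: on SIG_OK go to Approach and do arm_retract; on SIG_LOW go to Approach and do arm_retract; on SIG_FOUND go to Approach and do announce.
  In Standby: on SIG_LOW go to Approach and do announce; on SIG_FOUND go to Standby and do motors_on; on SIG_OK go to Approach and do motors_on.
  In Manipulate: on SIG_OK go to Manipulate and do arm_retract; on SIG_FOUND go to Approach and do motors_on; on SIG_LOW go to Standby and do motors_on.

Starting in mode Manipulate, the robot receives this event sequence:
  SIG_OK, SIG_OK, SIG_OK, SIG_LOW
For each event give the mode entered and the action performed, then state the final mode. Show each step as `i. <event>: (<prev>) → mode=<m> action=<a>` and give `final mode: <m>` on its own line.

final mode: Standby

1. SIG_OK: (Manipulate) → mode=Manipulate action=arm_retract
2. SIG_OK: (Manipulate) → mode=Manipulate action=arm_retract
3. SIG_OK: (Manipulate) → mode=Manipulate action=arm_retract
4. SIG_LOW: (Manipulate) → mode=Standby action=motors_on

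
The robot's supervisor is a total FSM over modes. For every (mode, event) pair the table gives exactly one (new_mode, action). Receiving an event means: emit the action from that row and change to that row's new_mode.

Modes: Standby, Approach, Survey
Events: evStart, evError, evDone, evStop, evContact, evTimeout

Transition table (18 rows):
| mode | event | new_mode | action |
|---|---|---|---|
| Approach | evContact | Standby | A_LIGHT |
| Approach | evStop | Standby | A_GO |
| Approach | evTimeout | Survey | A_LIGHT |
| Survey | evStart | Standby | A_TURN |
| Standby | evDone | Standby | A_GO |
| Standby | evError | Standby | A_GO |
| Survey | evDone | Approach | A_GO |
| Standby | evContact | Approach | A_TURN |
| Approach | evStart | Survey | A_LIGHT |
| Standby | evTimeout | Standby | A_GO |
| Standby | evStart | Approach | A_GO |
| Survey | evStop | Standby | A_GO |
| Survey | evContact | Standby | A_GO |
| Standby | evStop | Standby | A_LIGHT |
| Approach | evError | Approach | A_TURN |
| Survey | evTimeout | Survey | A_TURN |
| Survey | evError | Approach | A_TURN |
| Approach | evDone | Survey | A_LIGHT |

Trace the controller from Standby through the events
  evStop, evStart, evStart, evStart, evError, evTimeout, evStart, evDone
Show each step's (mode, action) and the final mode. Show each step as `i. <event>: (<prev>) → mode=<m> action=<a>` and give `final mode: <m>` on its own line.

1. evStop: (Standby) → mode=Standby action=A_LIGHT
2. evStart: (Standby) → mode=Approach action=A_GO
3. evStart: (Approach) → mode=Survey action=A_LIGHT
4. evStart: (Survey) → mode=Standby action=A_TURN
5. evError: (Standby) → mode=Standby action=A_GO
6. evTimeout: (Standby) → mode=Standby action=A_GO
7. evStart: (Standby) → mode=Approach action=A_GO
8. evDone: (Approach) → mode=Survey action=A_LIGHT

final mode: Survey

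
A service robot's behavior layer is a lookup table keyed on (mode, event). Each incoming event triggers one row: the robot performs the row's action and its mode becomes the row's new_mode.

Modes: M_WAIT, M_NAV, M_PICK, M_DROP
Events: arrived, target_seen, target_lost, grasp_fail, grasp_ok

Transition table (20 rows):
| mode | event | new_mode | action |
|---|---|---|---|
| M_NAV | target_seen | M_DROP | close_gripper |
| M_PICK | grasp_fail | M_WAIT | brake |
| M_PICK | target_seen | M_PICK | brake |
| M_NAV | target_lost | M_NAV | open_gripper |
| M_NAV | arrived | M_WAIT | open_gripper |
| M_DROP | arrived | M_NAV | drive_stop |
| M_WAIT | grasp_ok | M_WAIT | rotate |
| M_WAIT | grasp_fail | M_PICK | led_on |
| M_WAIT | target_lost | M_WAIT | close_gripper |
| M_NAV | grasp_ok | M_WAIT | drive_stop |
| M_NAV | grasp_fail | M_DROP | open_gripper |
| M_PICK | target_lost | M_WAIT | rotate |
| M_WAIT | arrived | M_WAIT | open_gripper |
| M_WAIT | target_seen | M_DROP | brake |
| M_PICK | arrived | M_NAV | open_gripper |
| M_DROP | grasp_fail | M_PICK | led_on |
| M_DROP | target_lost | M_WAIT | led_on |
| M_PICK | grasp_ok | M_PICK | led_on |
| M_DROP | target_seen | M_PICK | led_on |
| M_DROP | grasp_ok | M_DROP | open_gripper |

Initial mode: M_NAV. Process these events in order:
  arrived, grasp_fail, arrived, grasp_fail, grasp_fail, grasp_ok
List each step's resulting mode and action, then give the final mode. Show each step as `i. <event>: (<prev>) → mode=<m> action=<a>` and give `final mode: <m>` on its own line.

final mode: M_PICK

1. arrived: (M_NAV) → mode=M_WAIT action=open_gripper
2. grasp_fail: (M_WAIT) → mode=M_PICK action=led_on
3. arrived: (M_PICK) → mode=M_NAV action=open_gripper
4. grasp_fail: (M_NAV) → mode=M_DROP action=open_gripper
5. grasp_fail: (M_DROP) → mode=M_PICK action=led_on
6. grasp_ok: (M_PICK) → mode=M_PICK action=led_on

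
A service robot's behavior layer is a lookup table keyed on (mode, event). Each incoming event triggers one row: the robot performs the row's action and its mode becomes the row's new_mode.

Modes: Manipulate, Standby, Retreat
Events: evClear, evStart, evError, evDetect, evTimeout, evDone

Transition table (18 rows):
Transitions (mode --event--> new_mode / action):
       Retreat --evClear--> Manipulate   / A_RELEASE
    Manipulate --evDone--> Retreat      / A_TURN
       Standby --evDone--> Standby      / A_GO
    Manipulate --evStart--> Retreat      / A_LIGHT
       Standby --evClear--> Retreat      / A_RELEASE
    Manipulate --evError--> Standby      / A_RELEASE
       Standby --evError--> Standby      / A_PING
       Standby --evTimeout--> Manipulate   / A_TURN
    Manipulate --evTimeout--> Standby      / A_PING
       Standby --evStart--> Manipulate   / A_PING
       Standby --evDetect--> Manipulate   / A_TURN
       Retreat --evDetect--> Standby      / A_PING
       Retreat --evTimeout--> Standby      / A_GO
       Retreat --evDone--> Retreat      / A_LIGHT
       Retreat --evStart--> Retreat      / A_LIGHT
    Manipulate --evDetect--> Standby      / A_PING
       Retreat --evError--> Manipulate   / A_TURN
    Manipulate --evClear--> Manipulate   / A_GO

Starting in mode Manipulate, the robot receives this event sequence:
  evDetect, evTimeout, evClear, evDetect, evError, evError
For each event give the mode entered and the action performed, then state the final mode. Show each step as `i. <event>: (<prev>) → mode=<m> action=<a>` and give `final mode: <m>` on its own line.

1. evDetect: (Manipulate) → mode=Standby action=A_PING
2. evTimeout: (Standby) → mode=Manipulate action=A_TURN
3. evClear: (Manipulate) → mode=Manipulate action=A_GO
4. evDetect: (Manipulate) → mode=Standby action=A_PING
5. evError: (Standby) → mode=Standby action=A_PING
6. evError: (Standby) → mode=Standby action=A_PING

final mode: Standby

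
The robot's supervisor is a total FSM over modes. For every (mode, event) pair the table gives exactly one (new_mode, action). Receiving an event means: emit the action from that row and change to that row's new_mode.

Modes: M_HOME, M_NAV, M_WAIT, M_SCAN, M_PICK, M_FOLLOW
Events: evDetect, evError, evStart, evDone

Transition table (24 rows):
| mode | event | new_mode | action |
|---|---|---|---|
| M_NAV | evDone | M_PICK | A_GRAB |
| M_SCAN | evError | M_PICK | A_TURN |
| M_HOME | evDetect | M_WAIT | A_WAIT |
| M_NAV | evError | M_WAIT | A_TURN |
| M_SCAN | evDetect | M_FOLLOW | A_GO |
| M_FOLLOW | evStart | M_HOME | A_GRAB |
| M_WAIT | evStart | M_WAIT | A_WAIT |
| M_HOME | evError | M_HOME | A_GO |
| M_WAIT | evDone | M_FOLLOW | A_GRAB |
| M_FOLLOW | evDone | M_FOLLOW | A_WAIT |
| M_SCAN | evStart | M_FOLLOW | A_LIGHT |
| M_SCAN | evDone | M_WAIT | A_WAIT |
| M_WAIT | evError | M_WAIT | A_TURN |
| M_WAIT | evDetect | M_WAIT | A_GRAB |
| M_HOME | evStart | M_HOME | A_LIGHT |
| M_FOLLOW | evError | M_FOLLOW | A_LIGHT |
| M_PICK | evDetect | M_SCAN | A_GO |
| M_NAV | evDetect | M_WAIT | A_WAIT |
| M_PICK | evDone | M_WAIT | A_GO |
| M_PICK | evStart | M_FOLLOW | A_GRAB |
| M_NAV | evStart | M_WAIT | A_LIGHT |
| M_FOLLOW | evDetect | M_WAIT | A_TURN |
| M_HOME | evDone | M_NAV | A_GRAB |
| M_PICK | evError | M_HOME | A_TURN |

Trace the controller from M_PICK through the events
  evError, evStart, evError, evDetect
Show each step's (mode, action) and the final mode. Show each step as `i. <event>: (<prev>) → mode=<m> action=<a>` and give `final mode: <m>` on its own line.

final mode: M_WAIT

1. evError: (M_PICK) → mode=M_HOME action=A_TURN
2. evStart: (M_HOME) → mode=M_HOME action=A_LIGHT
3. evError: (M_HOME) → mode=M_HOME action=A_GO
4. evDetect: (M_HOME) → mode=M_WAIT action=A_WAIT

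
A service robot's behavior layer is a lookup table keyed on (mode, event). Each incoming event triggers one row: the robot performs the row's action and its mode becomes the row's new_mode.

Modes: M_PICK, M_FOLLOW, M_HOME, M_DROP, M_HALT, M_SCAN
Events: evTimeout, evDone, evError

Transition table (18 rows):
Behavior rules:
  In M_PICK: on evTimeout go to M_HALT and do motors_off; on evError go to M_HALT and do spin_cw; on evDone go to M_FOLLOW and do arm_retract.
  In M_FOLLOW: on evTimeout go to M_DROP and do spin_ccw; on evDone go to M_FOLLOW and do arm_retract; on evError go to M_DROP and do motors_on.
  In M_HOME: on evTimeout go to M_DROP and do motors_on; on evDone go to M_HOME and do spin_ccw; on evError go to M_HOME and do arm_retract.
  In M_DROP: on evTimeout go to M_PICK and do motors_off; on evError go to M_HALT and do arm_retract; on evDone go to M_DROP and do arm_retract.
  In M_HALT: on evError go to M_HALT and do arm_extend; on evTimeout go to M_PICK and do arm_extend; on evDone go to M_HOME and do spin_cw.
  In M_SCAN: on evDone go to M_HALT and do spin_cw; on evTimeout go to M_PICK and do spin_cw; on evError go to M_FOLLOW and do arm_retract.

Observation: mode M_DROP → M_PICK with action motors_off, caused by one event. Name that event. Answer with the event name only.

evTimeout

try evTimeout: (M_DROP, evTimeout) → (M_PICK, motors_off)  ← matches
try evDone: (M_DROP, evDone) → (M_DROP, arm_retract)
try evError: (M_DROP, evError) → (M_HALT, arm_retract)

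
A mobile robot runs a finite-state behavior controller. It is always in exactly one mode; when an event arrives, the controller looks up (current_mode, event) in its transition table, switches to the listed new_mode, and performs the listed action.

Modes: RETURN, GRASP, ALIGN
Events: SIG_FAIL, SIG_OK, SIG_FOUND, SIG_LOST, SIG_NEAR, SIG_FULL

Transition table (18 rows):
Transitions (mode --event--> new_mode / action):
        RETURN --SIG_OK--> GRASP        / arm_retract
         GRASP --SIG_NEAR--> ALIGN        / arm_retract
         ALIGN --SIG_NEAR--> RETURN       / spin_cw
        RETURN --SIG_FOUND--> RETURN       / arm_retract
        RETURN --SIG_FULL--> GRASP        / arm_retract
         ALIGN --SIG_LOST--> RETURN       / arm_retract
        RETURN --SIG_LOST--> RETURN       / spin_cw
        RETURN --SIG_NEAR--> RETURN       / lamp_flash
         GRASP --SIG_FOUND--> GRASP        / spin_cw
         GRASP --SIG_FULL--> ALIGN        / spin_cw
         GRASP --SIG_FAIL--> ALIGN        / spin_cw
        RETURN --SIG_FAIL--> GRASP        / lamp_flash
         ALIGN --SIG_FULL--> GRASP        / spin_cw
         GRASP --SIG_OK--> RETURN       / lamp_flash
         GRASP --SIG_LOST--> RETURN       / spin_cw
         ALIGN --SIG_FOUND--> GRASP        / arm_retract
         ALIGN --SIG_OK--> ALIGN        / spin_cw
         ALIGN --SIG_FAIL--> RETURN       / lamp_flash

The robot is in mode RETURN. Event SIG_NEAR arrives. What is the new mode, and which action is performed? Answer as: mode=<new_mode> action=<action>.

current mode = RETURN; filter table to that mode:
  (RETURN, SIG_OK) → (GRASP, arm_retract)
  (RETURN, SIG_FOUND) → (RETURN, arm_retract)
  (RETURN, SIG_FULL) → (GRASP, arm_retract)
  (RETURN, SIG_LOST) → (RETURN, spin_cw)
  (RETURN, SIG_NEAR) → (RETURN, lamp_flash)  ← event matches
  (RETURN, SIG_FAIL) → (GRASP, lamp_flash)
event = SIG_NEAR selects (RETURN, lamp_flash)

mode=RETURN action=lamp_flash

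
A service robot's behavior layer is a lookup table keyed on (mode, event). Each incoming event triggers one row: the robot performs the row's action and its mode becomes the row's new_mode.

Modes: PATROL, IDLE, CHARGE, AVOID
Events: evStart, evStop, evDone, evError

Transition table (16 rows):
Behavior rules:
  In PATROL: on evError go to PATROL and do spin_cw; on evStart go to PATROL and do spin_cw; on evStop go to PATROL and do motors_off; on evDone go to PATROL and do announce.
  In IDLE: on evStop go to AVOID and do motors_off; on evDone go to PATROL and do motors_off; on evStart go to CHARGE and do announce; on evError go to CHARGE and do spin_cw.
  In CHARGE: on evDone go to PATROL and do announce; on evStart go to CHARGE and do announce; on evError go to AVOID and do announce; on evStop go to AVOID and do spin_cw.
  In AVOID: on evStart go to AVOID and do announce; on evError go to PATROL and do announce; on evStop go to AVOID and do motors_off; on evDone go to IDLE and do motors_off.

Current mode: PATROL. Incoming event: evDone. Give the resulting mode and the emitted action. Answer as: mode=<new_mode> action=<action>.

current mode = PATROL; filter table to that mode:
  (PATROL, evError) → (PATROL, spin_cw)
  (PATROL, evStart) → (PATROL, spin_cw)
  (PATROL, evStop) → (PATROL, motors_off)
  (PATROL, evDone) → (PATROL, announce)  ← event matches
event = evDone selects (PATROL, announce)

mode=PATROL action=announce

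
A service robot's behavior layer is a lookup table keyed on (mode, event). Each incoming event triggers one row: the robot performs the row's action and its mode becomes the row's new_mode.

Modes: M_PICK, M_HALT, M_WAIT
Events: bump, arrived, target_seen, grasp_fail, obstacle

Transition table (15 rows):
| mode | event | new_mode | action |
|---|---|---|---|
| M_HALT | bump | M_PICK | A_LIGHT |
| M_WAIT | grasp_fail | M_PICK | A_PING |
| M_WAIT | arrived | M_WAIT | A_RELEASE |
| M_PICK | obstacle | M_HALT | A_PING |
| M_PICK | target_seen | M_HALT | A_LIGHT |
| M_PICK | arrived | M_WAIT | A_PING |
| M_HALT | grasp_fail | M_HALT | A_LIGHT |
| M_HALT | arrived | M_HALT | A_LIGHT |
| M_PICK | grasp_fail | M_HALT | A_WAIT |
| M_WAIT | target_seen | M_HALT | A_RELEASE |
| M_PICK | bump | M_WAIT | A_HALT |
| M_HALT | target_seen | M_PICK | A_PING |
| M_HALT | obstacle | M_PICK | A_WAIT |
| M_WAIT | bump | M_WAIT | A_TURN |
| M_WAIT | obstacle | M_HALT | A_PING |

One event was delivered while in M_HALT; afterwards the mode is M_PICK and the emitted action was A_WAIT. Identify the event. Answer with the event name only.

obstacle

try bump: (M_HALT, bump) → (M_PICK, A_LIGHT)
try arrived: (M_HALT, arrived) → (M_HALT, A_LIGHT)
try target_seen: (M_HALT, target_seen) → (M_PICK, A_PING)
try grasp_fail: (M_HALT, grasp_fail) → (M_HALT, A_LIGHT)
try obstacle: (M_HALT, obstacle) → (M_PICK, A_WAIT)  ← matches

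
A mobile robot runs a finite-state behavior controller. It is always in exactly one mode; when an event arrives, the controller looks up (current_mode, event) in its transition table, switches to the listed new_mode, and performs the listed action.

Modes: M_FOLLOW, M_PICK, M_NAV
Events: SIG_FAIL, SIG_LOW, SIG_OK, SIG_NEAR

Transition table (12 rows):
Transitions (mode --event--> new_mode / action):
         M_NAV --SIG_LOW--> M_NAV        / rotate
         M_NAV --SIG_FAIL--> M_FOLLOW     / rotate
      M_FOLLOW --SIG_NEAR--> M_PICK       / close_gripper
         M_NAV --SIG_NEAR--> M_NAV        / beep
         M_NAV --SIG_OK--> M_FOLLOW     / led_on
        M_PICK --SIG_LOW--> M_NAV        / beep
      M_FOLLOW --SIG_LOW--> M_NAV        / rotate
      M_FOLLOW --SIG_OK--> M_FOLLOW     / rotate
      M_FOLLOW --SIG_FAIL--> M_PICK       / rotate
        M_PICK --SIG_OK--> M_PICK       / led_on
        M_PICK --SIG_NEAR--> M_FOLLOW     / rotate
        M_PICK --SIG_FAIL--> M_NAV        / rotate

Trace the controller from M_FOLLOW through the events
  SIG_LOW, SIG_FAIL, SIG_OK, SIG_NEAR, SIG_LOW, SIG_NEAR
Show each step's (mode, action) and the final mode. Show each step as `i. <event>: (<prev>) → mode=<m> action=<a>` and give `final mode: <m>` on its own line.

1. SIG_LOW: (M_FOLLOW) → mode=M_NAV action=rotate
2. SIG_FAIL: (M_NAV) → mode=M_FOLLOW action=rotate
3. SIG_OK: (M_FOLLOW) → mode=M_FOLLOW action=rotate
4. SIG_NEAR: (M_FOLLOW) → mode=M_PICK action=close_gripper
5. SIG_LOW: (M_PICK) → mode=M_NAV action=beep
6. SIG_NEAR: (M_NAV) → mode=M_NAV action=beep

final mode: M_NAV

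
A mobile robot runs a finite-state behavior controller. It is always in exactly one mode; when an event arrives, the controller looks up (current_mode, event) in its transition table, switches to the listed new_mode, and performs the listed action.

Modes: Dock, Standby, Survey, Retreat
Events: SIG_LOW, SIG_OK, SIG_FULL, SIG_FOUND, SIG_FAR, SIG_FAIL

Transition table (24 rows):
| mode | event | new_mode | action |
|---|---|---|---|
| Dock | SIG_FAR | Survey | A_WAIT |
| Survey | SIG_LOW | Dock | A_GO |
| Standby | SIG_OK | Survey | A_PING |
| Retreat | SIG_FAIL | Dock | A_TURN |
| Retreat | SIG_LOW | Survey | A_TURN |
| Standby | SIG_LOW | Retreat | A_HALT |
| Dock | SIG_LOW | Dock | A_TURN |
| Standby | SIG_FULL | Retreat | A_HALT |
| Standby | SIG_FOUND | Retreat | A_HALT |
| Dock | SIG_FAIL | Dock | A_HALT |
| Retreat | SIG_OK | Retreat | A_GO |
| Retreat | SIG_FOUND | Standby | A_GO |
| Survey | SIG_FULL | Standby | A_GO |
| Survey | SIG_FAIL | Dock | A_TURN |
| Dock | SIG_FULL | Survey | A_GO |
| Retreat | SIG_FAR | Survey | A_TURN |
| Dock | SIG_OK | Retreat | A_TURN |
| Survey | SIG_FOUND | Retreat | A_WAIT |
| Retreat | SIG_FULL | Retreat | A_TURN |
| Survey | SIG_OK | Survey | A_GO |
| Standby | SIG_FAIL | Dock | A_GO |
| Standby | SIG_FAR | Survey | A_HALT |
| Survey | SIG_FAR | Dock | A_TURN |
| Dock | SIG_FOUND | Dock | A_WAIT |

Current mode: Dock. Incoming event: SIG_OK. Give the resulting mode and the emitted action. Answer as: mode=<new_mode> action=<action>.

mode=Retreat action=A_TURN

current mode = Dock; filter table to that mode:
  (Dock, SIG_FAR) → (Survey, A_WAIT)
  (Dock, SIG_LOW) → (Dock, A_TURN)
  (Dock, SIG_FAIL) → (Dock, A_HALT)
  (Dock, SIG_FULL) → (Survey, A_GO)
  (Dock, SIG_OK) → (Retreat, A_TURN)  ← event matches
  (Dock, SIG_FOUND) → (Dock, A_WAIT)
event = SIG_OK selects (Retreat, A_TURN)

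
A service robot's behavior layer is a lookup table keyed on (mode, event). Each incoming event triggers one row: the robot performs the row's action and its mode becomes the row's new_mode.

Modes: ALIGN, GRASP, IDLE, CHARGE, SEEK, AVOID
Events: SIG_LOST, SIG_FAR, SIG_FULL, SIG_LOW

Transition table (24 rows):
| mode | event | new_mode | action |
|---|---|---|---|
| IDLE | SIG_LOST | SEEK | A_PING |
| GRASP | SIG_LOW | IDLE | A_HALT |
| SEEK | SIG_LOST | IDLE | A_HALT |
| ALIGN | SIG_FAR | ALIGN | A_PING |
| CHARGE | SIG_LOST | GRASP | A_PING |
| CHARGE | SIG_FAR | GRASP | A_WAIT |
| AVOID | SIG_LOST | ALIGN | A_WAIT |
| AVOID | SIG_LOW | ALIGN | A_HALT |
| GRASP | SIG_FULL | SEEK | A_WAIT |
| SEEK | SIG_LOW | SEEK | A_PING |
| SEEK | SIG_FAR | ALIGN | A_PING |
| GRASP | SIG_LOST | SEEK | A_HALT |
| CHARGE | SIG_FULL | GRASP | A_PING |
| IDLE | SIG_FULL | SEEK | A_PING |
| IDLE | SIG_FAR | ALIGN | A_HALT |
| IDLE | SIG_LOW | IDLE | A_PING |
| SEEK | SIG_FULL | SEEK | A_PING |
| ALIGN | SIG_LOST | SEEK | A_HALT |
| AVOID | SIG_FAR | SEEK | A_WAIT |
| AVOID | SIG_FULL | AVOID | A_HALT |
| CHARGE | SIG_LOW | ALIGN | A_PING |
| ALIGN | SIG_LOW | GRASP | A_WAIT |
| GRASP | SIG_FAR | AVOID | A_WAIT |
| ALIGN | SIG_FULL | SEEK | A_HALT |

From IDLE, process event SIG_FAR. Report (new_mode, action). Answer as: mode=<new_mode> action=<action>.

mode=ALIGN action=A_HALT

current mode = IDLE; filter table to that mode:
  (IDLE, SIG_LOST) → (SEEK, A_PING)
  (IDLE, SIG_FULL) → (SEEK, A_PING)
  (IDLE, SIG_FAR) → (ALIGN, A_HALT)  ← event matches
  (IDLE, SIG_LOW) → (IDLE, A_PING)
event = SIG_FAR selects (ALIGN, A_HALT)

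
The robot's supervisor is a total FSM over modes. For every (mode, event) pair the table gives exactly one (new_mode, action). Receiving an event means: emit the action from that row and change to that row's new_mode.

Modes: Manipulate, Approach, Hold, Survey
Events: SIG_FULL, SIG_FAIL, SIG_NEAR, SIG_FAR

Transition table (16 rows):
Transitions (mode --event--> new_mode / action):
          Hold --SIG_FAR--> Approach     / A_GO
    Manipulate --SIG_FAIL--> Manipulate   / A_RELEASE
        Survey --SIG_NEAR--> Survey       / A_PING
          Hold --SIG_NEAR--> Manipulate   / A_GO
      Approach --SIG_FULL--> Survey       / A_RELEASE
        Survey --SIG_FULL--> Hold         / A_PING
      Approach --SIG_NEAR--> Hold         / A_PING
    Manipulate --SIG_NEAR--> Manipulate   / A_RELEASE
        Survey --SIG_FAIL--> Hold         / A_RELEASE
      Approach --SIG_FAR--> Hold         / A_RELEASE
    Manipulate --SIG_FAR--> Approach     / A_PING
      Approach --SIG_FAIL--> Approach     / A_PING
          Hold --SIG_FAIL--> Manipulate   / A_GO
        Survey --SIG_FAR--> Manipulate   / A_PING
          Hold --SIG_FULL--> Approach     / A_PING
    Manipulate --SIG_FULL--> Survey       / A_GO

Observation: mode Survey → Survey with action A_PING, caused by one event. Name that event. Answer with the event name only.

SIG_NEAR

try SIG_FULL: (Survey, SIG_FULL) → (Hold, A_PING)
try SIG_FAIL: (Survey, SIG_FAIL) → (Hold, A_RELEASE)
try SIG_NEAR: (Survey, SIG_NEAR) → (Survey, A_PING)  ← matches
try SIG_FAR: (Survey, SIG_FAR) → (Manipulate, A_PING)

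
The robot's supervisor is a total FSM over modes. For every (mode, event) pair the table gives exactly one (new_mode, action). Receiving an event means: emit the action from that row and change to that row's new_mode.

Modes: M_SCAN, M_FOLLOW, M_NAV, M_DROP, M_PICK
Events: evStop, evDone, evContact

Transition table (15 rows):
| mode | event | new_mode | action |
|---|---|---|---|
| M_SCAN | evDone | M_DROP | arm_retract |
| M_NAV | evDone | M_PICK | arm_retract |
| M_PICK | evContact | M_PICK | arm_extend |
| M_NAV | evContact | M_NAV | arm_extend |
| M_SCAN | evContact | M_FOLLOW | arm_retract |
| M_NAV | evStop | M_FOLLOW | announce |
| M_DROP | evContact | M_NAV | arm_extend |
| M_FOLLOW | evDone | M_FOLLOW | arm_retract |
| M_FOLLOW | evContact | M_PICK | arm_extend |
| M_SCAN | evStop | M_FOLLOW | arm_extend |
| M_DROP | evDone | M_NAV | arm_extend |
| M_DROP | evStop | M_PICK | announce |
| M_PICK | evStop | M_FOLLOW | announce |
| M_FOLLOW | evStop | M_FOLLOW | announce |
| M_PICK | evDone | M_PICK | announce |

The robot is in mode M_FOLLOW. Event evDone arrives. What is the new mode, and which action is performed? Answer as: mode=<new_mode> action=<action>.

mode=M_FOLLOW action=arm_retract

current mode = M_FOLLOW; filter table to that mode:
  (M_FOLLOW, evDone) → (M_FOLLOW, arm_retract)  ← event matches
  (M_FOLLOW, evContact) → (M_PICK, arm_extend)
  (M_FOLLOW, evStop) → (M_FOLLOW, announce)
event = evDone selects (M_FOLLOW, arm_retract)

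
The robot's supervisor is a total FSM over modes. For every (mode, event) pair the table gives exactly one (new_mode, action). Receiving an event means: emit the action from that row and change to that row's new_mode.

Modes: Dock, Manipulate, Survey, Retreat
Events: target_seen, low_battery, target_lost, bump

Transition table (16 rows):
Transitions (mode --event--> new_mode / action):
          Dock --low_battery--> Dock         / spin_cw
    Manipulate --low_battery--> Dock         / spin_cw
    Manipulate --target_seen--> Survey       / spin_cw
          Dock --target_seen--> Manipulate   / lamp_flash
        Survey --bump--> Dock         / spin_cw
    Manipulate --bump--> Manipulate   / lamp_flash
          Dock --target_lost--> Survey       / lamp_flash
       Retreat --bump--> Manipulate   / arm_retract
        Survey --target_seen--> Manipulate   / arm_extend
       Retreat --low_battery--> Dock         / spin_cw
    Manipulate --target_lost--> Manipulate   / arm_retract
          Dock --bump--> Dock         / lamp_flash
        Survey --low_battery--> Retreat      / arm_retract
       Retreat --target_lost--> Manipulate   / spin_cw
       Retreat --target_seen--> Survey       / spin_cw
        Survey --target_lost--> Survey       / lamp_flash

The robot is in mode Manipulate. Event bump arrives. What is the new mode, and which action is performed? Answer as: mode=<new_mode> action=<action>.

mode=Manipulate action=lamp_flash

current mode = Manipulate; filter table to that mode:
  (Manipulate, low_battery) → (Dock, spin_cw)
  (Manipulate, target_seen) → (Survey, spin_cw)
  (Manipulate, bump) → (Manipulate, lamp_flash)  ← event matches
  (Manipulate, target_lost) → (Manipulate, arm_retract)
event = bump selects (Manipulate, lamp_flash)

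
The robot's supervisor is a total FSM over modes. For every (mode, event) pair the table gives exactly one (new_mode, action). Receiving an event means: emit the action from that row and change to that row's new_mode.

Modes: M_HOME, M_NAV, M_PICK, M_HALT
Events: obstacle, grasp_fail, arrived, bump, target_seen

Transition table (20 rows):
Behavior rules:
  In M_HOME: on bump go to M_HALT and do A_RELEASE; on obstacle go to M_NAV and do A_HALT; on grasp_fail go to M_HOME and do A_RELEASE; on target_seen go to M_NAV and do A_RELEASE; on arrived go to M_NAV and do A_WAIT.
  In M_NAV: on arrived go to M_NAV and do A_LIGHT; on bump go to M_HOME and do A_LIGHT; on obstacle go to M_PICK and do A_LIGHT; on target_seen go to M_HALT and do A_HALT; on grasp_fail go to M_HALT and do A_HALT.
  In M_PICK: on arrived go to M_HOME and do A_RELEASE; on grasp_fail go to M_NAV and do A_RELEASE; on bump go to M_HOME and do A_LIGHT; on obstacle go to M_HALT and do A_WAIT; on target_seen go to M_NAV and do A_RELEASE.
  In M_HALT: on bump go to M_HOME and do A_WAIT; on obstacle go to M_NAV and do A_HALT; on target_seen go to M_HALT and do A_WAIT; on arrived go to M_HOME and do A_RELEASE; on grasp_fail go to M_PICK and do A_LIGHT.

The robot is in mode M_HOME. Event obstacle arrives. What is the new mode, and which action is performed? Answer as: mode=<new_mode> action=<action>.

mode=M_NAV action=A_HALT

current mode = M_HOME; filter table to that mode:
  (M_HOME, bump) → (M_HALT, A_RELEASE)
  (M_HOME, obstacle) → (M_NAV, A_HALT)  ← event matches
  (M_HOME, grasp_fail) → (M_HOME, A_RELEASE)
  (M_HOME, target_seen) → (M_NAV, A_RELEASE)
  (M_HOME, arrived) → (M_NAV, A_WAIT)
event = obstacle selects (M_NAV, A_HALT)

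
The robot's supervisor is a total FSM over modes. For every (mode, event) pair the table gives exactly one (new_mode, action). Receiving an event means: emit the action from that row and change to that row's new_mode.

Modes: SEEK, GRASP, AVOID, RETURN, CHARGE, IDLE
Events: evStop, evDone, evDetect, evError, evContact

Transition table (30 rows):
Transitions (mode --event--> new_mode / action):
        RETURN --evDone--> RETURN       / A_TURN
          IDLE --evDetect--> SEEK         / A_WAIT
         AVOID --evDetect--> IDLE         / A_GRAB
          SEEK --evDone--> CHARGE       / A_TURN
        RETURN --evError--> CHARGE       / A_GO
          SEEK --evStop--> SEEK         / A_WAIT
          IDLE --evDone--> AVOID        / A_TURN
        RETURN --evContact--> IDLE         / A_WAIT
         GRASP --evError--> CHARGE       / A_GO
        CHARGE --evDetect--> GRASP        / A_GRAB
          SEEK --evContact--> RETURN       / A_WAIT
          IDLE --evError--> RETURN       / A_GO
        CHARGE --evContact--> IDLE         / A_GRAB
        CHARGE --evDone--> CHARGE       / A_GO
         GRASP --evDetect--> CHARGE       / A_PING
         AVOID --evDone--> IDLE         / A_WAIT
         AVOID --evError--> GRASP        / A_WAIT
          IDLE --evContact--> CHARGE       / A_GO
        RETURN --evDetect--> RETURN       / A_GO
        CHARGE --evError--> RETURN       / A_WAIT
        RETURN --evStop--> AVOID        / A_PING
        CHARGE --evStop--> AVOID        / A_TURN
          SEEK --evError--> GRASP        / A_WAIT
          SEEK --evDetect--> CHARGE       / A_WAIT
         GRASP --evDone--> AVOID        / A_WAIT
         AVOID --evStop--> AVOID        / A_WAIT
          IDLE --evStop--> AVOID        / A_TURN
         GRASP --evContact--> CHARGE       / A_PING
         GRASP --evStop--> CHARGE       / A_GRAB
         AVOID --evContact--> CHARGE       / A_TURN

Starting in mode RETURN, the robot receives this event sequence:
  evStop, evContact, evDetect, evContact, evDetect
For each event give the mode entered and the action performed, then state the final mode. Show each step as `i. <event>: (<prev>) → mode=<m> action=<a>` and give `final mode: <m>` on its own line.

final mode: GRASP

1. evStop: (RETURN) → mode=AVOID action=A_PING
2. evContact: (AVOID) → mode=CHARGE action=A_TURN
3. evDetect: (CHARGE) → mode=GRASP action=A_GRAB
4. evContact: (GRASP) → mode=CHARGE action=A_PING
5. evDetect: (CHARGE) → mode=GRASP action=A_GRAB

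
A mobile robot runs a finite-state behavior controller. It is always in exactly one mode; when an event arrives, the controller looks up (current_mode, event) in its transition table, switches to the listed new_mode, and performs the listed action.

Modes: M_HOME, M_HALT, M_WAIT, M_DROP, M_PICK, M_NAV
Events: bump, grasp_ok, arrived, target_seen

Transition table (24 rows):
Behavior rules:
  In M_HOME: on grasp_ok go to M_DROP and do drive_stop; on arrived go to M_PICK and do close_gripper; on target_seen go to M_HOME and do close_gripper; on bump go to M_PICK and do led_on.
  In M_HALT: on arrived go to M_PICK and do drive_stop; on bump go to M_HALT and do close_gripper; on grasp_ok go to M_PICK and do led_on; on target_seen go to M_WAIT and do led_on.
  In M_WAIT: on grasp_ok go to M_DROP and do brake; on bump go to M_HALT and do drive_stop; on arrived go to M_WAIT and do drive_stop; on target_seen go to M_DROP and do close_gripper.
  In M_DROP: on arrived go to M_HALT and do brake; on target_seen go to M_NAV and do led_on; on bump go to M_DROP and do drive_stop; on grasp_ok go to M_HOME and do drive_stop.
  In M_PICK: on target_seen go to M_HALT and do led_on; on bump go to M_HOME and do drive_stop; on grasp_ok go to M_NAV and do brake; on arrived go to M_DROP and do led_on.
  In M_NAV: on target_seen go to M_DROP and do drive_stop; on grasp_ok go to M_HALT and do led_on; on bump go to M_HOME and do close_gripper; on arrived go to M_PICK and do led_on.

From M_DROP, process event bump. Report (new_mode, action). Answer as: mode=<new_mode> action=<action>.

mode=M_DROP action=drive_stop

current mode = M_DROP; filter table to that mode:
  (M_DROP, arrived) → (M_HALT, brake)
  (M_DROP, target_seen) → (M_NAV, led_on)
  (M_DROP, bump) → (M_DROP, drive_stop)  ← event matches
  (M_DROP, grasp_ok) → (M_HOME, drive_stop)
event = bump selects (M_DROP, drive_stop)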